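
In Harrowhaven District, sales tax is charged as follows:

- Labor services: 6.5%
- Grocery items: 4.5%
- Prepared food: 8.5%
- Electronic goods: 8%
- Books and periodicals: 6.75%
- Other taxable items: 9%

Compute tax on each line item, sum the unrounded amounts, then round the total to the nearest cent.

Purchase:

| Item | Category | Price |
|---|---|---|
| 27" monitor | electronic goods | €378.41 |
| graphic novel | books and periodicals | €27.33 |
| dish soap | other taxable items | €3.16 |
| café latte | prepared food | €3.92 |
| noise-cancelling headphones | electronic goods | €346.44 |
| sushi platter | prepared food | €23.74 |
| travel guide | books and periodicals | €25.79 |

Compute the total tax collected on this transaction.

€64.21

27" monitor €378.41: electronic goods → 8% → €30.2728
Graphic novel €27.33: books and periodicals → 6.75% → €1.844775
Dish soap €3.16: other taxable items → 9% → €0.2844
Café latte €3.92: prepared food → 8.5% → €0.3332
Noise-cancelling headphones €346.44: electronic goods → 8% → €27.7152
Sushi platter €23.74: prepared food → 8.5% → €2.0179
Travel guide €25.79: books and periodicals → 6.75% → €1.740825
Unrounded tax sum = €64.2091 → €64.21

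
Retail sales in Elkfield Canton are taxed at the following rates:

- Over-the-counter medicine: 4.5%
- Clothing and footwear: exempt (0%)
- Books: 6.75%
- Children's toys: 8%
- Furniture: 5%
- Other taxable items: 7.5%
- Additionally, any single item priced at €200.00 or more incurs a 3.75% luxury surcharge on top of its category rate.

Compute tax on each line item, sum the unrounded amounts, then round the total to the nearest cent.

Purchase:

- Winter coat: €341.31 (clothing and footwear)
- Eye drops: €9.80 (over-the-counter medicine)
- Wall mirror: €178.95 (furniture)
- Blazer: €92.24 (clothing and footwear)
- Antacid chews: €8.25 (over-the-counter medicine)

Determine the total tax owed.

€22.56

Winter coat €341.31: clothing and footwear → 0% + 3.75% surcharge = 3.75% → €12.799125
Eye drops €9.80: over-the-counter medicine → 4.5% → €0.441
Wall mirror €178.95: furniture → 5% → €8.9475
Blazer €92.24: clothing and footwear → 0% → €0.00
Antacid chews €8.25: over-the-counter medicine → 4.5% → €0.37125
Unrounded tax sum = €22.558875 → €22.56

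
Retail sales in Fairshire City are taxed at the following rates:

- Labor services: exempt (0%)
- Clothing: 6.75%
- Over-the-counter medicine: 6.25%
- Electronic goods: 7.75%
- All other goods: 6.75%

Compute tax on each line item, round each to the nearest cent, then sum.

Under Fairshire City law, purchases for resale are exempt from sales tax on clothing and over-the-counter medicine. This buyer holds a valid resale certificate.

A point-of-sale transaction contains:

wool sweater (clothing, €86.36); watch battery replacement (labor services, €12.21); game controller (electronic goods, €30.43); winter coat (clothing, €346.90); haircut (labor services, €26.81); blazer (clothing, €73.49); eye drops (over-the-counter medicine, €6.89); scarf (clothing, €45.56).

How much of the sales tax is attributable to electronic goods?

€2.36

Game controller €30.43: electronic goods → 7.75% → €2.36
Tax on electronic goods = €2.36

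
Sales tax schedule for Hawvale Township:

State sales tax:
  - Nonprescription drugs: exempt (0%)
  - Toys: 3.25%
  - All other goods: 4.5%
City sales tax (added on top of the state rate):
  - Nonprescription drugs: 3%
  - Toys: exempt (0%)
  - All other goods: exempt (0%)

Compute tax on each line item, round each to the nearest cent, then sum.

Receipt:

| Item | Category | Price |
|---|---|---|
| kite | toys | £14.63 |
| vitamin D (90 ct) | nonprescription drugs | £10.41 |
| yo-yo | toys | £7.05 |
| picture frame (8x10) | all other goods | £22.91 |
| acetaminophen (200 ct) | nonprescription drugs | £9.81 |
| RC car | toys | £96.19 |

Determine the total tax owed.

Kite £14.63: toys → 3.25% + 0% city = 3.25% → £0.48
Vitamin D (90 ct) £10.41: nonprescription drugs → 0% + 3% city = 3% → £0.31
Yo-yo £7.05: toys → 3.25% + 0% city = 3.25% → £0.23
Picture frame (8x10) £22.91: all other goods → 4.5% + 0% city = 4.5% → £1.03
Acetaminophen (200 ct) £9.81: nonprescription drugs → 0% + 3% city = 3% → £0.29
RC car £96.19: toys → 3.25% + 0% city = 3.25% → £3.13
Total tax = £0.48 + £0.31 + £0.23 + £1.03 + £0.29 + £3.13 = £5.47

£5.47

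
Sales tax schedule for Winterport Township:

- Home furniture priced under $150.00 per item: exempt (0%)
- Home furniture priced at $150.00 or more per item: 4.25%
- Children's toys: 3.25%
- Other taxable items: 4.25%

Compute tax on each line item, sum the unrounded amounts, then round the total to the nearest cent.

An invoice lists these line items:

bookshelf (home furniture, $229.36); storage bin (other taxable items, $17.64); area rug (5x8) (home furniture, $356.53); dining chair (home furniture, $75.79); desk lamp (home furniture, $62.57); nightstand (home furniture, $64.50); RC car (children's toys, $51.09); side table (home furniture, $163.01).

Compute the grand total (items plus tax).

$1054.73

Bookshelf $229.36: home furniture, $150.00 or more → 4.25% → $9.7478
Storage bin $17.64: other taxable items → 4.25% → $0.7497
Area rug (5x8) $356.53: home furniture, $150.00 or more → 4.25% → $15.152525
Dining chair $75.79: home furniture, under $150.00 → 0% → $0.00
Desk lamp $62.57: home furniture, under $150.00 → 0% → $0.00
Nightstand $64.50: home furniture, under $150.00 → 0% → $0.00
RC car $51.09: children's toys → 3.25% → $1.660425
Side table $163.01: home furniture, $150.00 or more → 4.25% → $6.927925
Subtotal = $1020.49; unrounded tax = $34.238375 → $34.24; total due = $1054.73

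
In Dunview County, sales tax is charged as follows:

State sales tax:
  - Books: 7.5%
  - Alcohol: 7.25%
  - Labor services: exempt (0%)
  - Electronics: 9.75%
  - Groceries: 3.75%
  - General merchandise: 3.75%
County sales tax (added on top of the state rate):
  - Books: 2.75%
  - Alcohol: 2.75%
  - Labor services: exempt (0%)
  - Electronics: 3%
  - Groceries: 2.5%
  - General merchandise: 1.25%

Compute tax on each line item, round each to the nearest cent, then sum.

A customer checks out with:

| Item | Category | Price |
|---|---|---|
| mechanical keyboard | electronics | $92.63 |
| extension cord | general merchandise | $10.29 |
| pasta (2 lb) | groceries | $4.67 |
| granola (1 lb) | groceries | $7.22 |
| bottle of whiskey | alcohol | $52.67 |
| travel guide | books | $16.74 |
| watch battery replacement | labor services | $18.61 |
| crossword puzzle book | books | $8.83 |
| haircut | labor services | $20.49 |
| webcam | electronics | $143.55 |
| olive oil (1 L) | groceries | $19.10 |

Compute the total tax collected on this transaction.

Mechanical keyboard $92.63: electronics → 9.75% + 3% county = 12.75% → $11.81
Extension cord $10.29: general merchandise → 3.75% + 1.25% county = 5% → $0.51
Pasta (2 lb) $4.67: groceries → 3.75% + 2.5% county = 6.25% → $0.29
Granola (1 lb) $7.22: groceries → 3.75% + 2.5% county = 6.25% → $0.45
Bottle of whiskey $52.67: alcohol → 7.25% + 2.75% county = 10% → $5.27
Travel guide $16.74: books → 7.5% + 2.75% county = 10.25% → $1.72
Watch battery replacement $18.61: labor services → 0% + 0% county = 0% → $0.00
Crossword puzzle book $8.83: books → 7.5% + 2.75% county = 10.25% → $0.91
Haircut $20.49: labor services → 0% + 0% county = 0% → $0.00
Webcam $143.55: electronics → 9.75% + 3% county = 12.75% → $18.30
Olive oil (1 L) $19.10: groceries → 3.75% + 2.5% county = 6.25% → $1.19
Total tax = $11.81 + $0.51 + $0.29 + $0.45 + $5.27 + $1.72 + $0.91 + $18.30 + $1.19 = $40.45

$40.45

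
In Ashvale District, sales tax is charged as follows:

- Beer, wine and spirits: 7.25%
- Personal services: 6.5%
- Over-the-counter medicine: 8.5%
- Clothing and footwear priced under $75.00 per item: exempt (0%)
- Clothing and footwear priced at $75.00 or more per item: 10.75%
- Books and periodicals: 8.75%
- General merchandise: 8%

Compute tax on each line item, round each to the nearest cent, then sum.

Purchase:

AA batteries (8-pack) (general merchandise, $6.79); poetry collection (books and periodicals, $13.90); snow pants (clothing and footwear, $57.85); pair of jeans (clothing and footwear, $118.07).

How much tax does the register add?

AA batteries (8-pack) $6.79: general merchandise → 8% → $0.54
Poetry collection $13.90: books and periodicals → 8.75% → $1.22
Snow pants $57.85: clothing and footwear, under $75.00 → 0% → $0.00
Pair of jeans $118.07: clothing and footwear, $75.00 or more → 10.75% → $12.69
Total tax = $0.54 + $1.22 + $12.69 = $14.45

$14.45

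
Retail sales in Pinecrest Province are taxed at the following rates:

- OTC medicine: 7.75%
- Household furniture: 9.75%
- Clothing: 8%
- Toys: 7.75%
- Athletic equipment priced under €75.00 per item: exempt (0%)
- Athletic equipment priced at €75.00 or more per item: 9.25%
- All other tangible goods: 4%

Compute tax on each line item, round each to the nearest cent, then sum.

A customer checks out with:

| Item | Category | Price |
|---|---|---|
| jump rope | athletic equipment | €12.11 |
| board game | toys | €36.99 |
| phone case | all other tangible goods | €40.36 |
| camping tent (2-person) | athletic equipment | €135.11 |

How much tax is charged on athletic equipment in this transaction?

Jump rope €12.11: athletic equipment, under €75.00 → 0% → €0.00
Camping tent (2-person) €135.11: athletic equipment, €75.00 or more → 9.25% → €12.50
Tax on athletic equipment = €0.00 + €12.50 = €12.50

€12.50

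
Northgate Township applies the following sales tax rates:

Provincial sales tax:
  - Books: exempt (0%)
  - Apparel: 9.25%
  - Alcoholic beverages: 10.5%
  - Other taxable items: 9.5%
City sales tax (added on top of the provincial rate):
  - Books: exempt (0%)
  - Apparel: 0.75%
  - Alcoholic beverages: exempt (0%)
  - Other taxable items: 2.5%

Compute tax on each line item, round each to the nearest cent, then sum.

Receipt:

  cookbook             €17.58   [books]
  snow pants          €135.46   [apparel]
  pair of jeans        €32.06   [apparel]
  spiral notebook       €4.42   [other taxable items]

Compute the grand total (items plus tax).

€206.81

Cookbook €17.58: books → 0% + 0% city = 0% → €0.00
Snow pants €135.46: apparel → 9.25% + 0.75% city = 10% → €13.55
Pair of jeans €32.06: apparel → 9.25% + 0.75% city = 10% → €3.21
Spiral notebook €4.42: other taxable items → 9.5% + 2.5% city = 12% → €0.53
Subtotal = €189.52; tax = €17.29; total due = €206.81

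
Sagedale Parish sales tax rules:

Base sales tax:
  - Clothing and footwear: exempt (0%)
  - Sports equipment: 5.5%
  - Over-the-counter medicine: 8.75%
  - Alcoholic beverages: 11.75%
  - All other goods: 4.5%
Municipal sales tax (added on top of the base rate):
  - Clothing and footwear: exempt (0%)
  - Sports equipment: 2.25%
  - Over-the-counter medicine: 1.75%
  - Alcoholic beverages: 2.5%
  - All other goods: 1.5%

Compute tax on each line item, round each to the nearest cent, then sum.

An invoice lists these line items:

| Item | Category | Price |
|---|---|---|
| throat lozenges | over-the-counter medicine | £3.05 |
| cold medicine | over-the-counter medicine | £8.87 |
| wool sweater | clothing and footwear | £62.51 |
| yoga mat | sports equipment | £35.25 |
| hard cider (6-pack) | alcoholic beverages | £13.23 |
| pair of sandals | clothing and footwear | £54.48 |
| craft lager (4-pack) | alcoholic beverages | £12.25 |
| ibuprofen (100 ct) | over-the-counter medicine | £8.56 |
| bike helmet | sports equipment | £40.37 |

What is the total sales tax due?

£11.65

Throat lozenges £3.05: over-the-counter medicine → 8.75% + 1.75% municipal = 10.5% → £0.32
Cold medicine £8.87: over-the-counter medicine → 8.75% + 1.75% municipal = 10.5% → £0.93
Wool sweater £62.51: clothing and footwear → 0% + 0% municipal = 0% → £0.00
Yoga mat £35.25: sports equipment → 5.5% + 2.25% municipal = 7.75% → £2.73
Hard cider (6-pack) £13.23: alcoholic beverages → 11.75% + 2.5% municipal = 14.25% → £1.89
Pair of sandals £54.48: clothing and footwear → 0% + 0% municipal = 0% → £0.00
Craft lager (4-pack) £12.25: alcoholic beverages → 11.75% + 2.5% municipal = 14.25% → £1.75
Ibuprofen (100 ct) £8.56: over-the-counter medicine → 8.75% + 1.75% municipal = 10.5% → £0.90
Bike helmet £40.37: sports equipment → 5.5% + 2.25% municipal = 7.75% → £3.13
Total tax = £0.32 + £0.93 + £2.73 + £1.89 + £1.75 + £0.90 + £3.13 = £11.65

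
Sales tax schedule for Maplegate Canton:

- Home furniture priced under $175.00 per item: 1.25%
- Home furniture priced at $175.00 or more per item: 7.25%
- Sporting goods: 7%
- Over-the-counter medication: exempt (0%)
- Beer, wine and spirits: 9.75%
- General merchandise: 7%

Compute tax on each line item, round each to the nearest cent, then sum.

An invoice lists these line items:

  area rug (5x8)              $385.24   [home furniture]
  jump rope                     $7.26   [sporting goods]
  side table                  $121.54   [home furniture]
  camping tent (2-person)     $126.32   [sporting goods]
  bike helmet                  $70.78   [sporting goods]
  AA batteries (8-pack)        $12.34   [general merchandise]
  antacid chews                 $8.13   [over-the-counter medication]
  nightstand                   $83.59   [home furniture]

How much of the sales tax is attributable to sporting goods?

$14.30

Jump rope $7.26: sporting goods → 7% → $0.51
Camping tent (2-person) $126.32: sporting goods → 7% → $8.84
Bike helmet $70.78: sporting goods → 7% → $4.95
Tax on sporting goods = $0.51 + $8.84 + $4.95 = $14.30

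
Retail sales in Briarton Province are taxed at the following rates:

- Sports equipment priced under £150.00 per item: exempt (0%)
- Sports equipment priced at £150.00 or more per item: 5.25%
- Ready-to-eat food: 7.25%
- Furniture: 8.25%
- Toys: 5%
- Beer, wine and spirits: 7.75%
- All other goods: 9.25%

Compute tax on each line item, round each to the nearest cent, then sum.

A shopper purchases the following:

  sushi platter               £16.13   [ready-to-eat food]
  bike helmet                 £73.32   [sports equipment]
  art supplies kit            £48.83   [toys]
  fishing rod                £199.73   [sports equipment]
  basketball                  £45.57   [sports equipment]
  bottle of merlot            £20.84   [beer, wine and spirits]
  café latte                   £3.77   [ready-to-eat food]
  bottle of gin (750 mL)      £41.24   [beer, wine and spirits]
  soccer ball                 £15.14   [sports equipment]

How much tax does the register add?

£19.19

Sushi platter £16.13: ready-to-eat food → 7.25% → £1.17
Bike helmet £73.32: sports equipment, under £150.00 → 0% → £0.00
Art supplies kit £48.83: toys → 5% → £2.44
Fishing rod £199.73: sports equipment, £150.00 or more → 5.25% → £10.49
Basketball £45.57: sports equipment, under £150.00 → 0% → £0.00
Bottle of merlot £20.84: beer, wine and spirits → 7.75% → £1.62
Café latte £3.77: ready-to-eat food → 7.25% → £0.27
Bottle of gin (750 mL) £41.24: beer, wine and spirits → 7.75% → £3.20
Soccer ball £15.14: sports equipment, under £150.00 → 0% → £0.00
Total tax = £1.17 + £2.44 + £10.49 + £1.62 + £0.27 + £3.20 = £19.19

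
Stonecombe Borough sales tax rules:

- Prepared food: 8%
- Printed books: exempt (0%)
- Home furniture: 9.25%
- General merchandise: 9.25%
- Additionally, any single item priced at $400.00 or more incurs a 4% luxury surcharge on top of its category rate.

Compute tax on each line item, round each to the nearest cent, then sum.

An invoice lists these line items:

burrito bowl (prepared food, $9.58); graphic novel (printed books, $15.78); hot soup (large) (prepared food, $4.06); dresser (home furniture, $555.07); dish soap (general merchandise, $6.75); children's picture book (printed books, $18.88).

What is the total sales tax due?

$75.26

Burrito bowl $9.58: prepared food → 8% → $0.77
Graphic novel $15.78: printed books → 0% → $0.00
Hot soup (large) $4.06: prepared food → 8% → $0.32
Dresser $555.07: home furniture → 9.25% + 4% surcharge = 13.25% → $73.55
Dish soap $6.75: general merchandise → 9.25% → $0.62
Children's picture book $18.88: printed books → 0% → $0.00
Total tax = $0.77 + $0.32 + $73.55 + $0.62 = $75.26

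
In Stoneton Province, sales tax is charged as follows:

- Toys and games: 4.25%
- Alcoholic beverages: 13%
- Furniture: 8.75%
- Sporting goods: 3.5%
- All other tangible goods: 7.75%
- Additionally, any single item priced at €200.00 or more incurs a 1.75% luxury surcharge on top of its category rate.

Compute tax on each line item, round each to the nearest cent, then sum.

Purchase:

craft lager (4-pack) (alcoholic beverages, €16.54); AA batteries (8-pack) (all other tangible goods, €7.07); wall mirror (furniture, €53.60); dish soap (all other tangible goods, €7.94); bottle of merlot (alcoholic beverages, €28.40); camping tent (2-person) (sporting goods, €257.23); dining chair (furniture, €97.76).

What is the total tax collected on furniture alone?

€13.24

Wall mirror €53.60: furniture → 8.75% → €4.69
Dining chair €97.76: furniture → 8.75% → €8.55
Tax on furniture = €4.69 + €8.55 = €13.24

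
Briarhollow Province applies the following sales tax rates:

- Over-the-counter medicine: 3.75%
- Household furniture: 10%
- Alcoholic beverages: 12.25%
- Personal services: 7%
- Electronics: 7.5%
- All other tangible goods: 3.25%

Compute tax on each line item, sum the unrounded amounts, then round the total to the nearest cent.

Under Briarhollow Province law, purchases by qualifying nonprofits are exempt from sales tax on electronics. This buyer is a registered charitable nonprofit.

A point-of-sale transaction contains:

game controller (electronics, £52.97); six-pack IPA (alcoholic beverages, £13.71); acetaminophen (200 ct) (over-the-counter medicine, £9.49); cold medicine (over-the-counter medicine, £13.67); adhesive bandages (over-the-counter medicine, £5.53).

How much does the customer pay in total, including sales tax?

£98.13

Game controller £52.97: electronics, buyer-exempt → 0% → £0.00
Six-pack IPA £13.71: alcoholic beverages → 12.25% → £1.679475
Acetaminophen (200 ct) £9.49: over-the-counter medicine → 3.75% → £0.355875
Cold medicine £13.67: over-the-counter medicine → 3.75% → £0.512625
Adhesive bandages £5.53: over-the-counter medicine → 3.75% → £0.207375
Subtotal = £95.37; unrounded tax = £2.75535 → £2.76; total due = £98.13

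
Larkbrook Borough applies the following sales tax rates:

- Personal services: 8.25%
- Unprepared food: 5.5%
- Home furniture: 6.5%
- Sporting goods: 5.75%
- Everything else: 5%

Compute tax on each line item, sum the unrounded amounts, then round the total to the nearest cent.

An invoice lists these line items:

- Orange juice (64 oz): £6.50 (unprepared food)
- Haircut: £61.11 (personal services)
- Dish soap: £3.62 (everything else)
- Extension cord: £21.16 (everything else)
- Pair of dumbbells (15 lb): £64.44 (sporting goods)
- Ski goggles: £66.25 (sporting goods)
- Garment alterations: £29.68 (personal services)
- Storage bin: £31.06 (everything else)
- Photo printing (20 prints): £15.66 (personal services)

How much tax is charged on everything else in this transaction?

£2.79

Dish soap £3.62: everything else → 5% → £0.181
Extension cord £21.16: everything else → 5% → £1.058
Storage bin £31.06: everything else → 5% → £1.553
Tax on everything else: unrounded sum = £2.792 → £2.79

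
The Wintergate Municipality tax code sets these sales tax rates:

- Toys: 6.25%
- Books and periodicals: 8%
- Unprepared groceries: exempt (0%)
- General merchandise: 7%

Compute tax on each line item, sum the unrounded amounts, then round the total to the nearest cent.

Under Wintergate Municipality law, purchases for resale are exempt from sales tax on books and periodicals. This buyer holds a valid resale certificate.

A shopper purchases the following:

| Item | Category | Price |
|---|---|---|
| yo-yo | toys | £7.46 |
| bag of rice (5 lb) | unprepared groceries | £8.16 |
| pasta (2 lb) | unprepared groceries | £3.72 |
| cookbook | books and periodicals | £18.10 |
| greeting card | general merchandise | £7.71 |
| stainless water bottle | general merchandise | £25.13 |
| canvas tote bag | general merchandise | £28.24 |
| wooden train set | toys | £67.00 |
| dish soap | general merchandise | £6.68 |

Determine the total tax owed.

£9.40

Yo-yo £7.46: toys → 6.25% → £0.46625
Bag of rice (5 lb) £8.16: unprepared groceries → 0% → £0.00
Pasta (2 lb) £3.72: unprepared groceries → 0% → £0.00
Cookbook £18.10: books and periodicals, buyer-exempt → 0% → £0.00
Greeting card £7.71: general merchandise → 7% → £0.5397
Stainless water bottle £25.13: general merchandise → 7% → £1.7591
Canvas tote bag £28.24: general merchandise → 7% → £1.9768
Wooden train set £67.00: toys → 6.25% → £4.1875
Dish soap £6.68: general merchandise → 7% → £0.4676
Unrounded tax sum = £9.39695 → £9.40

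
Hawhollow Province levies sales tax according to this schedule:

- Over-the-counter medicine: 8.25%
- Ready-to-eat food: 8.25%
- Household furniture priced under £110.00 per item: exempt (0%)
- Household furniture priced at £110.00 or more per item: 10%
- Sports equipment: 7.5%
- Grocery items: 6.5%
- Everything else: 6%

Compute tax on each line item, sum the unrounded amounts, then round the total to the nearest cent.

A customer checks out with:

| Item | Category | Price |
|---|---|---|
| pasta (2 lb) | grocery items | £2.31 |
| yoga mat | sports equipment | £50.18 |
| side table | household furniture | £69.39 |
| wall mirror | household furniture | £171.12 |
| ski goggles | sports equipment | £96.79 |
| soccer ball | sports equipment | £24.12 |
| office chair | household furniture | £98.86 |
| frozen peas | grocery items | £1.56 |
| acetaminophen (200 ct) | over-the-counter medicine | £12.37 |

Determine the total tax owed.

£31.22

Pasta (2 lb) £2.31: grocery items → 6.5% → £0.15015
Yoga mat £50.18: sports equipment → 7.5% → £3.7635
Side table £69.39: household furniture, under £110.00 → 0% → £0.00
Wall mirror £171.12: household furniture, £110.00 or more → 10% → £17.112
Ski goggles £96.79: sports equipment → 7.5% → £7.25925
Soccer ball £24.12: sports equipment → 7.5% → £1.809
Office chair £98.86: household furniture, under £110.00 → 0% → £0.00
Frozen peas £1.56: grocery items → 6.5% → £0.1014
Acetaminophen (200 ct) £12.37: over-the-counter medicine → 8.25% → £1.020525
Unrounded tax sum = £31.215825 → £31.22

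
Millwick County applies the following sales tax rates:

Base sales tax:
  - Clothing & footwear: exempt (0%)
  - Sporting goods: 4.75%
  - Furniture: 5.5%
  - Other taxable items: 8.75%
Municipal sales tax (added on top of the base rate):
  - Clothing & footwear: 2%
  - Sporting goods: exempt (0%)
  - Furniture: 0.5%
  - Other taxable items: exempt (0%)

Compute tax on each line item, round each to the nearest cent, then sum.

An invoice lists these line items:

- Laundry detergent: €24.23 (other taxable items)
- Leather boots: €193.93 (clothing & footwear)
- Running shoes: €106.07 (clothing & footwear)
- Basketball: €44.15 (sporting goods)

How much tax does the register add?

€10.22

Laundry detergent €24.23: other taxable items → 8.75% + 0% municipal = 8.75% → €2.12
Leather boots €193.93: clothing & footwear → 0% + 2% municipal = 2% → €3.88
Running shoes €106.07: clothing & footwear → 0% + 2% municipal = 2% → €2.12
Basketball €44.15: sporting goods → 4.75% + 0% municipal = 4.75% → €2.10
Total tax = €2.12 + €3.88 + €2.12 + €2.10 = €10.22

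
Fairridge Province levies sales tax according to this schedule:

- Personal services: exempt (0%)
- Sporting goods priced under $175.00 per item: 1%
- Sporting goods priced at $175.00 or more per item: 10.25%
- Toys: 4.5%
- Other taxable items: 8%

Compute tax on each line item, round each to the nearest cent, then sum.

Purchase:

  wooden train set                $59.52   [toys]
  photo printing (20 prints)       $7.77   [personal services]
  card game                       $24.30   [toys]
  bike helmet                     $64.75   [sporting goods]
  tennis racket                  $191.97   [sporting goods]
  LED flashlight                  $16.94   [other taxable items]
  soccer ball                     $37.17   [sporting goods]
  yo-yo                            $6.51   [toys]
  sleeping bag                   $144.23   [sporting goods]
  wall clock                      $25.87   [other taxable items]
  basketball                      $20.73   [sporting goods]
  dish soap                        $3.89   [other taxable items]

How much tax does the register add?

Wooden train set $59.52: toys → 4.5% → $2.68
Photo printing (20 prints) $7.77: personal services → 0% → $0.00
Card game $24.30: toys → 4.5% → $1.09
Bike helmet $64.75: sporting goods, under $175.00 → 1% → $0.65
Tennis racket $191.97: sporting goods, $175.00 or more → 10.25% → $19.68
LED flashlight $16.94: other taxable items → 8% → $1.36
Soccer ball $37.17: sporting goods, under $175.00 → 1% → $0.37
Yo-yo $6.51: toys → 4.5% → $0.29
Sleeping bag $144.23: sporting goods, under $175.00 → 1% → $1.44
Wall clock $25.87: other taxable items → 8% → $2.07
Basketball $20.73: sporting goods, under $175.00 → 1% → $0.21
Dish soap $3.89: other taxable items → 8% → $0.31
Total tax = $2.68 + $1.09 + $0.65 + $19.68 + $1.36 + $0.37 + $0.29 + $1.44 + $2.07 + $0.21 + $0.31 = $30.15

$30.15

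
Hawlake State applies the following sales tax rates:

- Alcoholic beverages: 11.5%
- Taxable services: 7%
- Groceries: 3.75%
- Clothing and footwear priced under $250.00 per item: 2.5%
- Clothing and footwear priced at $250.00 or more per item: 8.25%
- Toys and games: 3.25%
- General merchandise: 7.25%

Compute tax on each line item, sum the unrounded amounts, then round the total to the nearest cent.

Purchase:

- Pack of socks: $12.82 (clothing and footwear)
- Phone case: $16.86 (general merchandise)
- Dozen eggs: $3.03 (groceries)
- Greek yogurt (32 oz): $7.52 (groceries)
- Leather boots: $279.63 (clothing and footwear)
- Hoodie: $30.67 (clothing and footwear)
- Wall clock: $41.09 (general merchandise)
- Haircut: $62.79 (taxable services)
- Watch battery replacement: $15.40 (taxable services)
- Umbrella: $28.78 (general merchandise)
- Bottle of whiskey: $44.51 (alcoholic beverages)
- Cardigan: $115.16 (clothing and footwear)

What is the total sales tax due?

$44.31

Pack of socks $12.82: clothing and footwear, under $250.00 → 2.5% → $0.3205
Phone case $16.86: general merchandise → 7.25% → $1.22235
Dozen eggs $3.03: groceries → 3.75% → $0.113625
Greek yogurt (32 oz) $7.52: groceries → 3.75% → $0.282
Leather boots $279.63: clothing and footwear, $250.00 or more → 8.25% → $23.069475
Hoodie $30.67: clothing and footwear, under $250.00 → 2.5% → $0.76675
Wall clock $41.09: general merchandise → 7.25% → $2.979025
Haircut $62.79: taxable services → 7% → $4.3953
Watch battery replacement $15.40: taxable services → 7% → $1.078
Umbrella $28.78: general merchandise → 7.25% → $2.08655
Bottle of whiskey $44.51: alcoholic beverages → 11.5% → $5.11865
Cardigan $115.16: clothing and footwear, under $250.00 → 2.5% → $2.879
Unrounded tax sum = $44.311225 → $44.31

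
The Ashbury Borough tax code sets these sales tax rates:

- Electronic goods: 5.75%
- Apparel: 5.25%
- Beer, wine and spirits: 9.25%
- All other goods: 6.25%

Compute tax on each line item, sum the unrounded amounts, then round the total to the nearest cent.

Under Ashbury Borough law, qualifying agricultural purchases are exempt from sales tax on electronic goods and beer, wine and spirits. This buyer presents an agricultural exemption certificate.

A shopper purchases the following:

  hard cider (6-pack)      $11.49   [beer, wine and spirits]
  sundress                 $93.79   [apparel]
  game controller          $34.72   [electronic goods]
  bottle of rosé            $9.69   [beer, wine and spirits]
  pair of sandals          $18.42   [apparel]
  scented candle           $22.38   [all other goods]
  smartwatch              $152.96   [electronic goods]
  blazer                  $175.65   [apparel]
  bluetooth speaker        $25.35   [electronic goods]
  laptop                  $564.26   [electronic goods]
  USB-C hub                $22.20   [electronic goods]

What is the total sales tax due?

Hard cider (6-pack) $11.49: beer, wine and spirits, buyer-exempt → 0% → $0.00
Sundress $93.79: apparel → 5.25% → $4.923975
Game controller $34.72: electronic goods, buyer-exempt → 0% → $0.00
Bottle of rosé $9.69: beer, wine and spirits, buyer-exempt → 0% → $0.00
Pair of sandals $18.42: apparel → 5.25% → $0.96705
Scented candle $22.38: all other goods → 6.25% → $1.39875
Smartwatch $152.96: electronic goods, buyer-exempt → 0% → $0.00
Blazer $175.65: apparel → 5.25% → $9.221625
Bluetooth speaker $25.35: electronic goods, buyer-exempt → 0% → $0.00
Laptop $564.26: electronic goods, buyer-exempt → 0% → $0.00
USB-C hub $22.20: electronic goods, buyer-exempt → 0% → $0.00
Unrounded tax sum = $16.5114 → $16.51

$16.51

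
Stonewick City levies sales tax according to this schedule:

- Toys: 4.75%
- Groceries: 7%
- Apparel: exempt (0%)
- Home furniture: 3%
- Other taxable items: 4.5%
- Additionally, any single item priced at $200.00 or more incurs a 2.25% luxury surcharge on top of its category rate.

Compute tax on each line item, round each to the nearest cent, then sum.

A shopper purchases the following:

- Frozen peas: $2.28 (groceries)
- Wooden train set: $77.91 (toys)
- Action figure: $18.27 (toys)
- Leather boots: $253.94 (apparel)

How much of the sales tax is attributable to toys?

Wooden train set $77.91: toys → 4.75% → $3.70
Action figure $18.27: toys → 4.75% → $0.87
Tax on toys = $3.70 + $0.87 = $4.57

$4.57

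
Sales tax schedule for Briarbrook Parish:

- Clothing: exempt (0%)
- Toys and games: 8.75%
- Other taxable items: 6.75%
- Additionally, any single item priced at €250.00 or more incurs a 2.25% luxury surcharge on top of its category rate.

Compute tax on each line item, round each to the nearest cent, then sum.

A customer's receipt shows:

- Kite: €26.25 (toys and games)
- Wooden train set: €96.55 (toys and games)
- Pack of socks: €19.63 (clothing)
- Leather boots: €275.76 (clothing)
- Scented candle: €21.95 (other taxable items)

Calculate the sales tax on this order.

Kite €26.25: toys and games → 8.75% → €2.30
Wooden train set €96.55: toys and games → 8.75% → €8.45
Pack of socks €19.63: clothing → 0% → €0.00
Leather boots €275.76: clothing → 0% + 2.25% surcharge = 2.25% → €6.20
Scented candle €21.95: other taxable items → 6.75% → €1.48
Total tax = €2.30 + €8.45 + €6.20 + €1.48 = €18.43

€18.43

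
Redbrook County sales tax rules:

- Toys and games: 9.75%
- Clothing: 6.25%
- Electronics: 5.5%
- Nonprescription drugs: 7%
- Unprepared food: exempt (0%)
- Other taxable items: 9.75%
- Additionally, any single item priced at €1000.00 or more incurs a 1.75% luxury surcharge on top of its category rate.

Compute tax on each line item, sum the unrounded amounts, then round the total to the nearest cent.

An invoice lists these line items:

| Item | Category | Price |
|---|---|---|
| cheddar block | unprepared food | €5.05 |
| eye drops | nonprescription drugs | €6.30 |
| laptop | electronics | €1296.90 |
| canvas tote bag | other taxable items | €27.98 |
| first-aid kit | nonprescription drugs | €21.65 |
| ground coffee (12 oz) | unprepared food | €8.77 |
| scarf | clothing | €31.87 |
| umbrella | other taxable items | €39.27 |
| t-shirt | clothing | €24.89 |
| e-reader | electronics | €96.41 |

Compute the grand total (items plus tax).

€1670.48

Cheddar block €5.05: unprepared food → 0% → €0.00
Eye drops €6.30: nonprescription drugs → 7% → €0.441
Laptop €1296.90: electronics → 5.5% + 1.75% surcharge = 7.25% → €94.02525
Canvas tote bag €27.98: other taxable items → 9.75% → €2.72805
First-aid kit €21.65: nonprescription drugs → 7% → €1.5155
Ground coffee (12 oz) €8.77: unprepared food → 0% → €0.00
Scarf €31.87: clothing → 6.25% → €1.991875
Umbrella €39.27: other taxable items → 9.75% → €3.828825
T-shirt €24.89: clothing → 6.25% → €1.555625
E-reader €96.41: electronics → 5.5% → €5.30255
Subtotal = €1559.09; unrounded tax = €111.388675 → €111.39; total due = €1670.48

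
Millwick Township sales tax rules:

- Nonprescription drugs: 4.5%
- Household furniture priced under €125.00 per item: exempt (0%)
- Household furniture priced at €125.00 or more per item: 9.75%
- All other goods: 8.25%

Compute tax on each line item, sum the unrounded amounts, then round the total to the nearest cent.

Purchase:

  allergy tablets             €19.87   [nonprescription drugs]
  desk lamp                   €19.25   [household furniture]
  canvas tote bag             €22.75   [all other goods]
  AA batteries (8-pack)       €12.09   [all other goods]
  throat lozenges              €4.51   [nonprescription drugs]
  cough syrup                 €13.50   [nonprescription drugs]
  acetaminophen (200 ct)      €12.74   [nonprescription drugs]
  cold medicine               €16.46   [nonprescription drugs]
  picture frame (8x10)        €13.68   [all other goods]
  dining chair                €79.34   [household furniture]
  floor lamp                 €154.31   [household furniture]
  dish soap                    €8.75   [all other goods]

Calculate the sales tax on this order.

Allergy tablets €19.87: nonprescription drugs → 4.5% → €0.89415
Desk lamp €19.25: household furniture, under €125.00 → 0% → €0.00
Canvas tote bag €22.75: all other goods → 8.25% → €1.876875
AA batteries (8-pack) €12.09: all other goods → 8.25% → €0.997425
Throat lozenges €4.51: nonprescription drugs → 4.5% → €0.20295
Cough syrup €13.50: nonprescription drugs → 4.5% → €0.6075
Acetaminophen (200 ct) €12.74: nonprescription drugs → 4.5% → €0.5733
Cold medicine €16.46: nonprescription drugs → 4.5% → €0.7407
Picture frame (8x10) €13.68: all other goods → 8.25% → €1.1286
Dining chair €79.34: household furniture, under €125.00 → 0% → €0.00
Floor lamp €154.31: household furniture, €125.00 or more → 9.75% → €15.045225
Dish soap €8.75: all other goods → 8.25% → €0.721875
Unrounded tax sum = €22.7886 → €22.79

€22.79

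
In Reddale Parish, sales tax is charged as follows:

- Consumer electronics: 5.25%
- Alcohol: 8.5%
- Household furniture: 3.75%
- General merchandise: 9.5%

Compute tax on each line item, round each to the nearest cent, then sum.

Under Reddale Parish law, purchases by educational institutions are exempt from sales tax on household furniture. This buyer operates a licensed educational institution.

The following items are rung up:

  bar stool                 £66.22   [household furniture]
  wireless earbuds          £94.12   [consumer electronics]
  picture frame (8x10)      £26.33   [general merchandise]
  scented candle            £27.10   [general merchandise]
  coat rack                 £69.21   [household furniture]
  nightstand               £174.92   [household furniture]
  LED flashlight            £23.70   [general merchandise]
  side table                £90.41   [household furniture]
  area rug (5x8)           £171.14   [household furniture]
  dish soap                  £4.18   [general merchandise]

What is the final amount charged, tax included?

Bar stool £66.22: household furniture, buyer-exempt → 0% → £0.00
Wireless earbuds £94.12: consumer electronics → 5.25% → £4.94
Picture frame (8x10) £26.33: general merchandise → 9.5% → £2.50
Scented candle £27.10: general merchandise → 9.5% → £2.57
Coat rack £69.21: household furniture, buyer-exempt → 0% → £0.00
Nightstand £174.92: household furniture, buyer-exempt → 0% → £0.00
LED flashlight £23.70: general merchandise → 9.5% → £2.25
Side table £90.41: household furniture, buyer-exempt → 0% → £0.00
Area rug (5x8) £171.14: household furniture, buyer-exempt → 0% → £0.00
Dish soap £4.18: general merchandise → 9.5% → £0.40
Subtotal = £747.33; tax = £12.66; total due = £759.99

£759.99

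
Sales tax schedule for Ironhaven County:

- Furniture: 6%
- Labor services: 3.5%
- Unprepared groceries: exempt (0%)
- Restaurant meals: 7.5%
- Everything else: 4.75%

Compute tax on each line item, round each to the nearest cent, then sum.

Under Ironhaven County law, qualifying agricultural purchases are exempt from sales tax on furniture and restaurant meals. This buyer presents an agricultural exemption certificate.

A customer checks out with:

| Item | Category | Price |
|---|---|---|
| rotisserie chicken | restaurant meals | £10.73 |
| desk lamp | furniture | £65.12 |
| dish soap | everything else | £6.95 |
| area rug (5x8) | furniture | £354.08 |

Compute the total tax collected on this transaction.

Rotisserie chicken £10.73: restaurant meals, buyer-exempt → 0% → £0.00
Desk lamp £65.12: furniture, buyer-exempt → 0% → £0.00
Dish soap £6.95: everything else → 4.75% → £0.33
Area rug (5x8) £354.08: furniture, buyer-exempt → 0% → £0.00
Total tax = £0.33

£0.33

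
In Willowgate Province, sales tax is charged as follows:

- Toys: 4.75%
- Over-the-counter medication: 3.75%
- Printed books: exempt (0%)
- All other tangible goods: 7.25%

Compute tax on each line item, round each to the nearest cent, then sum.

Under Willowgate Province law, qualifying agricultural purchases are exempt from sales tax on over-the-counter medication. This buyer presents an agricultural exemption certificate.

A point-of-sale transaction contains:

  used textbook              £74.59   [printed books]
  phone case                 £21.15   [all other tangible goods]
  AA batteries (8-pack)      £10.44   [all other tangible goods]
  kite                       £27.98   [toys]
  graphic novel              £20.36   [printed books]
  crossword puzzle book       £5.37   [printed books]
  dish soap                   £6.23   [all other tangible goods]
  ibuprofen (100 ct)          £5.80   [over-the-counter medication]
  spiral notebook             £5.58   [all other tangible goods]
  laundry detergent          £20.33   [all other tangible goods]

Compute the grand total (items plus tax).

£203.77

Used textbook £74.59: printed books → 0% → £0.00
Phone case £21.15: all other tangible goods → 7.25% → £1.53
AA batteries (8-pack) £10.44: all other tangible goods → 7.25% → £0.76
Kite £27.98: toys → 4.75% → £1.33
Graphic novel £20.36: printed books → 0% → £0.00
Crossword puzzle book £5.37: printed books → 0% → £0.00
Dish soap £6.23: all other tangible goods → 7.25% → £0.45
Ibuprofen (100 ct) £5.80: over-the-counter medication, buyer-exempt → 0% → £0.00
Spiral notebook £5.58: all other tangible goods → 7.25% → £0.40
Laundry detergent £20.33: all other tangible goods → 7.25% → £1.47
Subtotal = £197.83; tax = £5.94; total due = £203.77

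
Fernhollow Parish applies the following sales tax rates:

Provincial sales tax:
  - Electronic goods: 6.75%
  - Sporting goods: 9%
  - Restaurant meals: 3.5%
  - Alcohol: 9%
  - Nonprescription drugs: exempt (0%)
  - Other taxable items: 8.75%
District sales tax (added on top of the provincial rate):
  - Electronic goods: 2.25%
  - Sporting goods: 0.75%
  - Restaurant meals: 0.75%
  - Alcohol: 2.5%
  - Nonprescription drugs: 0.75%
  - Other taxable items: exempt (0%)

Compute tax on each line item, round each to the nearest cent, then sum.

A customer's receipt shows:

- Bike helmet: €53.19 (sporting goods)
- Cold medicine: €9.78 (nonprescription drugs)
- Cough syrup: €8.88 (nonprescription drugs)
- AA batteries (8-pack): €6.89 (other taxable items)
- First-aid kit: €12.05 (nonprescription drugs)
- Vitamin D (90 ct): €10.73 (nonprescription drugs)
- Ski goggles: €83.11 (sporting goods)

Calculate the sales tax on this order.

Bike helmet €53.19: sporting goods → 9% + 0.75% district = 9.75% → €5.19
Cold medicine €9.78: nonprescription drugs → 0% + 0.75% district = 0.75% → €0.07
Cough syrup €8.88: nonprescription drugs → 0% + 0.75% district = 0.75% → €0.07
AA batteries (8-pack) €6.89: other taxable items → 8.75% + 0% district = 8.75% → €0.60
First-aid kit €12.05: nonprescription drugs → 0% + 0.75% district = 0.75% → €0.09
Vitamin D (90 ct) €10.73: nonprescription drugs → 0% + 0.75% district = 0.75% → €0.08
Ski goggles €83.11: sporting goods → 9% + 0.75% district = 9.75% → €8.10
Total tax = €5.19 + €0.07 + €0.07 + €0.60 + €0.09 + €0.08 + €8.10 = €14.20

€14.20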